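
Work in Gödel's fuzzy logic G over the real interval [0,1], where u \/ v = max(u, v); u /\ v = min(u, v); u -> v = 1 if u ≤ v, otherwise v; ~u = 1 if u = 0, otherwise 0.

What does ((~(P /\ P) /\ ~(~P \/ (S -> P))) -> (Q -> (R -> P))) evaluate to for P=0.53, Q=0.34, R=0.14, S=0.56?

(P /\ P) = min(0.53, 0.53) = 0.53
~(P /\ P): Gödel ¬ of 0.53 = 0 (operand ≠ 0)
~P: Gödel ¬ of 0.53 = 0 (operand ≠ 0)
(S -> P): 0.56 > 0.53, so result = 0.53
(~P \/ (S -> P)) = max(0, 0.53) = 0.53
~(~P \/ (S -> P)): Gödel ¬ of 0.53 = 0 (operand ≠ 0)
(~(P /\ P) /\ ~(~P \/ (S -> P))) = min(0, 0) = 0
(R -> P): 0.14 ≤ 0.53, so result = 1
(Q -> (R -> P)): 0.34 ≤ 1, so result = 1
((~(P /\ P) /\ ~(~P \/ (S -> P))) -> (Q -> (R -> P))): 0 ≤ 1, so result = 1

1.00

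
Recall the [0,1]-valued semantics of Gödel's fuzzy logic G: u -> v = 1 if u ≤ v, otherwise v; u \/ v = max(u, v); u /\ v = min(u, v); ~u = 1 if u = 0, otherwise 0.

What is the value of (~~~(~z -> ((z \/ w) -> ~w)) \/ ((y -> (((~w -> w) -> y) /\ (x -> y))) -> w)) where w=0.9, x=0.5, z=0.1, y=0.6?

~z: Gödel ¬ of 0.1 = 0 (operand ≠ 0)
(z \/ w) = max(0.1, 0.9) = 0.9
~w: Gödel ¬ of 0.9 = 0 (operand ≠ 0)
((z \/ w) -> ~w): 0.9 > 0, so result = 0
(~z -> ((z \/ w) -> ~w)): 0 ≤ 0, so result = 1
~(~z -> ((z \/ w) -> ~w)): Gödel ¬ of 1 = 0 (operand ≠ 0)
~~(~z -> ((z \/ w) -> ~w)): Gödel ¬ of 0 = 1 (operand is 0)
~~~(~z -> ((z \/ w) -> ~w)): Gödel ¬ of 1 = 0 (operand ≠ 0)
~w: Gödel ¬ of 0.9 = 0 (operand ≠ 0)
(~w -> w): 0 ≤ 0.9, so result = 1
((~w -> w) -> y): 1 > 0.6, so result = 0.6
(x -> y): 0.5 ≤ 0.6, so result = 1
(((~w -> w) -> y) /\ (x -> y)) = min(0.6, 1) = 0.6
(y -> (((~w -> w) -> y) /\ (x -> y))): 0.6 ≤ 0.6, so result = 1
((y -> (((~w -> w) -> y) /\ (x -> y))) -> w): 1 > 0.9, so result = 0.9
(~~~(~z -> ((z \/ w) -> ~w)) \/ ((y -> (((~w -> w) -> y) /\ (x -> y))) -> w)) = max(0, 0.9) = 0.9

0.90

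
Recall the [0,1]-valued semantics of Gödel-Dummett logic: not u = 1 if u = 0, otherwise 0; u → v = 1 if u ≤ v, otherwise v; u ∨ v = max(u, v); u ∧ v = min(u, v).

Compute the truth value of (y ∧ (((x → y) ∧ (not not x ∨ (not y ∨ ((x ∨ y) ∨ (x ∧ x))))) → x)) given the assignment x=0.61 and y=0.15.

(x → y): 0.61 > 0.15, so result = 0.15
not x: Gödel ¬ of 0.61 = 0 (operand ≠ 0)
not not x: Gödel ¬ of 0 = 1 (operand is 0)
not y: Gödel ¬ of 0.15 = 0 (operand ≠ 0)
(x ∨ y) = max(0.61, 0.15) = 0.61
(x ∧ x) = min(0.61, 0.61) = 0.61
((x ∨ y) ∨ (x ∧ x)) = max(0.61, 0.61) = 0.61
(not y ∨ ((x ∨ y) ∨ (x ∧ x))) = max(0, 0.61) = 0.61
(not not x ∨ (not y ∨ ((x ∨ y) ∨ (x ∧ x)))) = max(1, 0.61) = 1
((x → y) ∧ (not not x ∨ (not y ∨ ((x ∨ y) ∨ (x ∧ x))))) = min(0.15, 1) = 0.15
(((x → y) ∧ (not not x ∨ (not y ∨ ((x ∨ y) ∨ (x ∧ x))))) → x): 0.15 ≤ 0.61, so result = 1
(y ∧ (((x → y) ∧ (not not x ∨ (not y ∨ ((x ∨ y) ∨ (x ∧ x))))) → x)) = min(0.15, 1) = 0.15

0.15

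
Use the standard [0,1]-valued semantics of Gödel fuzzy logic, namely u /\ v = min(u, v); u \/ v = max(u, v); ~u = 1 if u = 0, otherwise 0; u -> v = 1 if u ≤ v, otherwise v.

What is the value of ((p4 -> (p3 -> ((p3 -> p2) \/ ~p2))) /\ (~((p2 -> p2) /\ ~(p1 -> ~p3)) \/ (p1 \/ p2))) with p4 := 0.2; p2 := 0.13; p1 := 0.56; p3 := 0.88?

(p3 -> p2): 0.88 > 0.13, so result = 0.13
~p2: Gödel ¬ of 0.13 = 0 (operand ≠ 0)
((p3 -> p2) \/ ~p2) = max(0.13, 0) = 0.13
(p3 -> ((p3 -> p2) \/ ~p2)): 0.88 > 0.13, so result = 0.13
(p4 -> (p3 -> ((p3 -> p2) \/ ~p2))): 0.2 > 0.13, so result = 0.13
(p2 -> p2): 0.13 ≤ 0.13, so result = 1
~p3: Gödel ¬ of 0.88 = 0 (operand ≠ 0)
(p1 -> ~p3): 0.56 > 0, so result = 0
~(p1 -> ~p3): Gödel ¬ of 0 = 1 (operand is 0)
((p2 -> p2) /\ ~(p1 -> ~p3)) = min(1, 1) = 1
~((p2 -> p2) /\ ~(p1 -> ~p3)): Gödel ¬ of 1 = 0 (operand ≠ 0)
(p1 \/ p2) = max(0.56, 0.13) = 0.56
(~((p2 -> p2) /\ ~(p1 -> ~p3)) \/ (p1 \/ p2)) = max(0, 0.56) = 0.56
((p4 -> (p3 -> ((p3 -> p2) \/ ~p2))) /\ (~((p2 -> p2) /\ ~(p1 -> ~p3)) \/ (p1 \/ p2))) = min(0.13, 0.56) = 0.13

0.13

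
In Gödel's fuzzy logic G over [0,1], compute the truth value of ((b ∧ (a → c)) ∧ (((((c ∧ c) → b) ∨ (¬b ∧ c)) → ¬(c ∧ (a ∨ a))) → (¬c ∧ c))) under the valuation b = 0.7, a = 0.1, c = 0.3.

(a → c): 0.1 ≤ 0.3, so result = 1
(b ∧ (a → c)) = min(0.7, 1) = 0.7
(c ∧ c) = min(0.3, 0.3) = 0.3
((c ∧ c) → b): 0.3 ≤ 0.7, so result = 1
¬b: Gödel ¬ of 0.7 = 0 (operand ≠ 0)
(¬b ∧ c) = min(0, 0.3) = 0
(((c ∧ c) → b) ∨ (¬b ∧ c)) = max(1, 0) = 1
(a ∨ a) = max(0.1, 0.1) = 0.1
(c ∧ (a ∨ a)) = min(0.3, 0.1) = 0.1
¬(c ∧ (a ∨ a)): Gödel ¬ of 0.1 = 0 (operand ≠ 0)
((((c ∧ c) → b) ∨ (¬b ∧ c)) → ¬(c ∧ (a ∨ a))): 1 > 0, so result = 0
¬c: Gödel ¬ of 0.3 = 0 (operand ≠ 0)
(¬c ∧ c) = min(0, 0.3) = 0
(((((c ∧ c) → b) ∨ (¬b ∧ c)) → ¬(c ∧ (a ∨ a))) → (¬c ∧ c)): 0 ≤ 0, so result = 1
((b ∧ (a → c)) ∧ (((((c ∧ c) → b) ∨ (¬b ∧ c)) → ¬(c ∧ (a ∨ a))) → (¬c ∧ c))) = min(0.7, 1) = 0.7

0.70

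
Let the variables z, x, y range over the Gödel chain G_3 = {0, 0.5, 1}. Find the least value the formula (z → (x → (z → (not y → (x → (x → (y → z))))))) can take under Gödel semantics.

1.00

Every assignment gives 1. For instance at z = 0, x = 0, y = 0:
  not y: Gödel ¬ of 0 = 1 (operand is 0)
  (y → z): 0 ≤ 0, so result = 1
  (x → (y → z)): 0 ≤ 1, so result = 1
  (x → (x → (y → z))): 0 ≤ 1, so result = 1
  (not y → (x → (x → (y → z)))): 1 ≤ 1, so result = 1
  (z → (not y → (x → (x → (y → z))))): 0 ≤ 1, so result = 1
  (x → (z → (not y → (x → (x → (y → z)))))): 0 ≤ 1, so result = 1
  (z → (x → (z → (not y → (x → (x → (y → z))))))): 0 ≤ 1, so result = 1
All 27 assignments give value 1 — the formula is a G_3-tautology.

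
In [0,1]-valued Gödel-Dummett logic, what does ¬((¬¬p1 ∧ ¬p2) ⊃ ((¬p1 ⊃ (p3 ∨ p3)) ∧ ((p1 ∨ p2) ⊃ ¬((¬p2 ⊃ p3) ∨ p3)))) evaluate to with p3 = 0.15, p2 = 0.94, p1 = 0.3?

¬p1: Gödel ¬ of 0.3 = 0 (operand ≠ 0)
¬¬p1: Gödel ¬ of 0 = 1 (operand is 0)
¬p2: Gödel ¬ of 0.94 = 0 (operand ≠ 0)
(¬¬p1 ∧ ¬p2) = min(1, 0) = 0
¬p1: Gödel ¬ of 0.3 = 0 (operand ≠ 0)
(p3 ∨ p3) = max(0.15, 0.15) = 0.15
(¬p1 ⊃ (p3 ∨ p3)): 0 ≤ 0.15, so result = 1
(p1 ∨ p2) = max(0.3, 0.94) = 0.94
¬p2: Gödel ¬ of 0.94 = 0 (operand ≠ 0)
(¬p2 ⊃ p3): 0 ≤ 0.15, so result = 1
((¬p2 ⊃ p3) ∨ p3) = max(1, 0.15) = 1
¬((¬p2 ⊃ p3) ∨ p3): Gödel ¬ of 1 = 0 (operand ≠ 0)
((p1 ∨ p2) ⊃ ¬((¬p2 ⊃ p3) ∨ p3)): 0.94 > 0, so result = 0
((¬p1 ⊃ (p3 ∨ p3)) ∧ ((p1 ∨ p2) ⊃ ¬((¬p2 ⊃ p3) ∨ p3))) = min(1, 0) = 0
((¬¬p1 ∧ ¬p2) ⊃ ((¬p1 ⊃ (p3 ∨ p3)) ∧ ((p1 ∨ p2) ⊃ ¬((¬p2 ⊃ p3) ∨ p3)))): 0 ≤ 0, so result = 1
¬((¬¬p1 ∧ ¬p2) ⊃ ((¬p1 ⊃ (p3 ∨ p3)) ∧ ((p1 ∨ p2) ⊃ ¬((¬p2 ⊃ p3) ∨ p3)))): Gödel ¬ of 1 = 0 (operand ≠ 0)

0.00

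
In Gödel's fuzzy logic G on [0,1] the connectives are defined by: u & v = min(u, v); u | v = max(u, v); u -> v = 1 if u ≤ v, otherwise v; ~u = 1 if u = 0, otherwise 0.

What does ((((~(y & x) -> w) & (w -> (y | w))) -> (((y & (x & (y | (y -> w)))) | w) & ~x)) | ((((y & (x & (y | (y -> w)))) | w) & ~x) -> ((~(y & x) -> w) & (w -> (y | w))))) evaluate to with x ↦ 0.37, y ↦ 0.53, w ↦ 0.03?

1.00

(y & x) = min(0.53, 0.37) = 0.37
~(y & x): Gödel ¬ of 0.37 = 0 (operand ≠ 0)
(~(y & x) -> w): 0 ≤ 0.03, so result = 1
(y | w) = max(0.53, 0.03) = 0.53
(w -> (y | w)): 0.03 ≤ 0.53, so result = 1
((~(y & x) -> w) & (w -> (y | w))) = min(1, 1) = 1
(y -> w): 0.53 > 0.03, so result = 0.03
(y | (y -> w)) = max(0.53, 0.03) = 0.53
(x & (y | (y -> w))) = min(0.37, 0.53) = 0.37
(y & (x & (y | (y -> w)))) = min(0.53, 0.37) = 0.37
((y & (x & (y | (y -> w)))) | w) = max(0.37, 0.03) = 0.37
~x: Gödel ¬ of 0.37 = 0 (operand ≠ 0)
(((y & (x & (y | (y -> w)))) | w) & ~x) = min(0.37, 0) = 0
(((~(y & x) -> w) & (w -> (y | w))) -> (((y & (x & (y | (y -> w)))) | w) & ~x)): 1 > 0, so result = 0
(y -> w): 0.53 > 0.03, so result = 0.03
(y | (y -> w)) = max(0.53, 0.03) = 0.53
(x & (y | (y -> w))) = min(0.37, 0.53) = 0.37
(y & (x & (y | (y -> w)))) = min(0.53, 0.37) = 0.37
((y & (x & (y | (y -> w)))) | w) = max(0.37, 0.03) = 0.37
~x: Gödel ¬ of 0.37 = 0 (operand ≠ 0)
(((y & (x & (y | (y -> w)))) | w) & ~x) = min(0.37, 0) = 0
(y & x) = min(0.53, 0.37) = 0.37
~(y & x): Gödel ¬ of 0.37 = 0 (operand ≠ 0)
(~(y & x) -> w): 0 ≤ 0.03, so result = 1
(y | w) = max(0.53, 0.03) = 0.53
(w -> (y | w)): 0.03 ≤ 0.53, so result = 1
((~(y & x) -> w) & (w -> (y | w))) = min(1, 1) = 1
((((y & (x & (y | (y -> w)))) | w) & ~x) -> ((~(y & x) -> w) & (w -> (y | w)))): 0 ≤ 1, so result = 1
((((~(y & x) -> w) & (w -> (y | w))) -> (((y & (x & (y | (y -> w)))) | w) & ~x)) | ((((y & (x & (y | (y -> w)))) | w) & ~x) -> ((~(y & x) -> w) & (w -> (y | w))))) = max(0, 1) = 1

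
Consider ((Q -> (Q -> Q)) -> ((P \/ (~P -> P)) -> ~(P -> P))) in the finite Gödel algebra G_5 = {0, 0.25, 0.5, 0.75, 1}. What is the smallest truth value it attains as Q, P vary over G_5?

The minimum is attained at Q = 0, P = 0.25:
  (Q -> Q): 0 ≤ 0, so result = 1
  (Q -> (Q -> Q)): 0 ≤ 1, so result = 1
  ~P: Gödel ¬ of 0.25 = 0 (operand ≠ 0)
  (~P -> P): 0 ≤ 0.25, so result = 1
  (P \/ (~P -> P)) = max(0.25, 1) = 1
  (P -> P): 0.25 ≤ 0.25, so result = 1
  ~(P -> P): Gödel ¬ of 1 = 0 (operand ≠ 0)
  ((P \/ (~P -> P)) -> ~(P -> P)): 1 > 0, so result = 0
  ((Q -> (Q -> Q)) -> ((P \/ (~P -> P)) -> ~(P -> P))): 1 > 0, so result = 0
Checking all 25 assignments confirms none give a value below 0.00.

0.00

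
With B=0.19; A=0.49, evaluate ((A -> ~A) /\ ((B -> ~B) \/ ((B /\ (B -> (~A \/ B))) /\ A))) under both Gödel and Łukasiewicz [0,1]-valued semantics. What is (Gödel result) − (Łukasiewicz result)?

Gödel evaluation:
  ~A: Gödel ¬ of 0.49 = 0 (operand ≠ 0)
  (A -> ~A): 0.49 > 0, so result = 0
  ~B: Gödel ¬ of 0.19 = 0 (operand ≠ 0)
  (B -> ~B): 0.19 > 0, so result = 0
  ~A: Gödel ¬ of 0.49 = 0 (operand ≠ 0)
  (~A \/ B) = max(0, 0.19) = 0.19
  (B -> (~A \/ B)): 0.19 ≤ 0.19, so result = 1
  (B /\ (B -> (~A \/ B))) = min(0.19, 1) = 0.19
  ((B /\ (B -> (~A \/ B))) /\ A) = min(0.19, 0.49) = 0.19
  ((B -> ~B) \/ ((B /\ (B -> (~A \/ B))) /\ A)) = max(0, 0.19) = 0.19
  ((A -> ~A) /\ ((B -> ~B) \/ ((B /\ (B -> (~A \/ B))) /\ A))) = min(0, 0.19) = 0
  Gödel value = 0
Łukasiewicz evaluation:
  ~A: Łukasiewicz ¬ gives 1 − 0.49 = 0.51
  (A -> ~A): min(1, 1 − 0.49 + 0.51) = 1
  ~B: Łukasiewicz ¬ gives 1 − 0.19 = 0.81
  (B -> ~B): min(1, 1 − 0.19 + 0.81) = 1
  ~A: Łukasiewicz ¬ gives 1 − 0.49 = 0.51
  (~A \/ B) = max(0.51, 0.19) = 0.51
  (B -> (~A \/ B)): min(1, 1 − 0.19 + 0.51) = 1
  (B /\ (B -> (~A \/ B))) = min(0.19, 1) = 0.19
  ((B /\ (B -> (~A \/ B))) /\ A) = min(0.19, 0.49) = 0.19
  ((B -> ~B) \/ ((B /\ (B -> (~A \/ B))) /\ A)) = max(1, 0.19) = 1
  ((A -> ~A) /\ ((B -> ~B) \/ ((B /\ (B -> (~A \/ B))) /\ A))) = min(1, 1) = 1
  Łukasiewicz value = 1
Difference: 0 − 1 = -1.00

-1.00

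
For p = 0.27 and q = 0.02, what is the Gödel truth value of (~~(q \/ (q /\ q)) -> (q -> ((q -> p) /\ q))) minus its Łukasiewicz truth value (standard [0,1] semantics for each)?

0.00

Gödel evaluation:
  (q /\ q) = min(0.02, 0.02) = 0.02
  (q \/ (q /\ q)) = max(0.02, 0.02) = 0.02
  ~(q \/ (q /\ q)): Gödel ¬ of 0.02 = 0 (operand ≠ 0)
  ~~(q \/ (q /\ q)): Gödel ¬ of 0 = 1 (operand is 0)
  (q -> p): 0.02 ≤ 0.27, so result = 1
  ((q -> p) /\ q) = min(1, 0.02) = 0.02
  (q -> ((q -> p) /\ q)): 0.02 ≤ 0.02, so result = 1
  (~~(q \/ (q /\ q)) -> (q -> ((q -> p) /\ q))): 1 ≤ 1, so result = 1
  Gödel value = 1
Łukasiewicz evaluation:
  (q /\ q) = min(0.02, 0.02) = 0.02
  (q \/ (q /\ q)) = max(0.02, 0.02) = 0.02
  ~(q \/ (q /\ q)): Łukasiewicz ¬ gives 1 − 0.02 = 0.98
  ~~(q \/ (q /\ q)): Łukasiewicz ¬ gives 1 − 0.98 = 0.02
  (q -> p): min(1, 1 − 0.02 + 0.27) = 1
  ((q -> p) /\ q) = min(1, 0.02) = 0.02
  (q -> ((q -> p) /\ q)): min(1, 1 − 0.02 + 0.02) = 1
  (~~(q \/ (q /\ q)) -> (q -> ((q -> p) /\ q))): min(1, 1 − 0.02 + 1) = 1
  Łukasiewicz value = 1
Difference: 1 − 1 = 0.00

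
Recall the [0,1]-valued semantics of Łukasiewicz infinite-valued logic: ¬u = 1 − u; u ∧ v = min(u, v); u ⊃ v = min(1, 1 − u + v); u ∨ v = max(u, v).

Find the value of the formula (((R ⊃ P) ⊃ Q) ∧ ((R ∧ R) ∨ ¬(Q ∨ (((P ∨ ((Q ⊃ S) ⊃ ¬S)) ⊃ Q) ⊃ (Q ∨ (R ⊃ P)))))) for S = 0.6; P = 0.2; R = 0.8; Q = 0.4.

0.80

(R ⊃ P): min(1, 1 − 0.8 + 0.2) = 0.4
((R ⊃ P) ⊃ Q): min(1, 1 − 0.4 + 0.4) = 1
(R ∧ R) = min(0.8, 0.8) = 0.8
(Q ⊃ S): min(1, 1 − 0.4 + 0.6) = 1
¬S: Łukasiewicz ¬ gives 1 − 0.6 = 0.4
((Q ⊃ S) ⊃ ¬S): min(1, 1 − 1 + 0.4) = 0.4
(P ∨ ((Q ⊃ S) ⊃ ¬S)) = max(0.2, 0.4) = 0.4
((P ∨ ((Q ⊃ S) ⊃ ¬S)) ⊃ Q): min(1, 1 − 0.4 + 0.4) = 1
(R ⊃ P): min(1, 1 − 0.8 + 0.2) = 0.4
(Q ∨ (R ⊃ P)) = max(0.4, 0.4) = 0.4
(((P ∨ ((Q ⊃ S) ⊃ ¬S)) ⊃ Q) ⊃ (Q ∨ (R ⊃ P))): min(1, 1 − 1 + 0.4) = 0.4
(Q ∨ (((P ∨ ((Q ⊃ S) ⊃ ¬S)) ⊃ Q) ⊃ (Q ∨ (R ⊃ P)))) = max(0.4, 0.4) = 0.4
¬(Q ∨ (((P ∨ ((Q ⊃ S) ⊃ ¬S)) ⊃ Q) ⊃ (Q ∨ (R ⊃ P)))): Łukasiewicz ¬ gives 1 − 0.4 = 0.6
((R ∧ R) ∨ ¬(Q ∨ (((P ∨ ((Q ⊃ S) ⊃ ¬S)) ⊃ Q) ⊃ (Q ∨ (R ⊃ P))))) = max(0.8, 0.6) = 0.8
(((R ⊃ P) ⊃ Q) ∧ ((R ∧ R) ∨ ¬(Q ∨ (((P ∨ ((Q ⊃ S) ⊃ ¬S)) ⊃ Q) ⊃ (Q ∨ (R ⊃ P)))))) = min(1, 0.8) = 0.8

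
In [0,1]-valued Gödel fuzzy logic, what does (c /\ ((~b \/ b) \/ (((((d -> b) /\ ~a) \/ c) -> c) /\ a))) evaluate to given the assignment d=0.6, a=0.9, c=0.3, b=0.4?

0.30

~b: Gödel ¬ of 0.4 = 0 (operand ≠ 0)
(~b \/ b) = max(0, 0.4) = 0.4
(d -> b): 0.6 > 0.4, so result = 0.4
~a: Gödel ¬ of 0.9 = 0 (operand ≠ 0)
((d -> b) /\ ~a) = min(0.4, 0) = 0
(((d -> b) /\ ~a) \/ c) = max(0, 0.3) = 0.3
((((d -> b) /\ ~a) \/ c) -> c): 0.3 ≤ 0.3, so result = 1
(((((d -> b) /\ ~a) \/ c) -> c) /\ a) = min(1, 0.9) = 0.9
((~b \/ b) \/ (((((d -> b) /\ ~a) \/ c) -> c) /\ a)) = max(0.4, 0.9) = 0.9
(c /\ ((~b \/ b) \/ (((((d -> b) /\ ~a) \/ c) -> c) /\ a))) = min(0.3, 0.9) = 0.3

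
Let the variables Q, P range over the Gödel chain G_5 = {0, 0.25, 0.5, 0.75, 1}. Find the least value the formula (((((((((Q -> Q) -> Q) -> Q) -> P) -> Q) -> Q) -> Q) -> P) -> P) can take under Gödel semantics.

0.25

The minimum is attained at Q = 0, P = 0.25:
  (Q -> Q): 0 ≤ 0, so result = 1
  ((Q -> Q) -> Q): 1 > 0, so result = 0
  (((Q -> Q) -> Q) -> Q): 0 ≤ 0, so result = 1
  ((((Q -> Q) -> Q) -> Q) -> P): 1 > 0.25, so result = 0.25
  (((((Q -> Q) -> Q) -> Q) -> P) -> Q): 0.25 > 0, so result = 0
  ((((((Q -> Q) -> Q) -> Q) -> P) -> Q) -> Q): 0 ≤ 0, so result = 1
  (((((((Q -> Q) -> Q) -> Q) -> P) -> Q) -> Q) -> Q): 1 > 0, so result = 0
  ((((((((Q -> Q) -> Q) -> Q) -> P) -> Q) -> Q) -> Q) -> P): 0 ≤ 0.25, so result = 1
  (((((((((Q -> Q) -> Q) -> Q) -> P) -> Q) -> Q) -> Q) -> P) -> P): 1 > 0.25, so result = 0.25
Checking all 25 assignments confirms none give a value below 0.25.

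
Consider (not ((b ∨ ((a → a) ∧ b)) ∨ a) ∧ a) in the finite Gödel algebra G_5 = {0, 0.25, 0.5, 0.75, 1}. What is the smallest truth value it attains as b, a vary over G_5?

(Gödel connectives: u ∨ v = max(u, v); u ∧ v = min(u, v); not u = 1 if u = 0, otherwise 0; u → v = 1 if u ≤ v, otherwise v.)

0.00

The minimum is attained at b = 0, a = 0:
  (a → a): 0 ≤ 0, so result = 1
  ((a → a) ∧ b) = min(1, 0) = 0
  (b ∨ ((a → a) ∧ b)) = max(0, 0) = 0
  ((b ∨ ((a → a) ∧ b)) ∨ a) = max(0, 0) = 0
  not ((b ∨ ((a → a) ∧ b)) ∨ a): Gödel ¬ of 0 = 1 (operand is 0)
  (not ((b ∨ ((a → a) ∧ b)) ∨ a) ∧ a) = min(1, 0) = 0
Checking all 25 assignments confirms none give a value below 0.00.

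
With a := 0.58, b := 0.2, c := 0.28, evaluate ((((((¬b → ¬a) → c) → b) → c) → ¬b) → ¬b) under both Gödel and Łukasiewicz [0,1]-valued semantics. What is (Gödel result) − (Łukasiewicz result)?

0.20

Gödel evaluation:
  ¬b: Gödel ¬ of 0.2 = 0 (operand ≠ 0)
  ¬a: Gödel ¬ of 0.58 = 0 (operand ≠ 0)
  (¬b → ¬a): 0 ≤ 0, so result = 1
  ((¬b → ¬a) → c): 1 > 0.28, so result = 0.28
  (((¬b → ¬a) → c) → b): 0.28 > 0.2, so result = 0.2
  ((((¬b → ¬a) → c) → b) → c): 0.2 ≤ 0.28, so result = 1
  ¬b: Gödel ¬ of 0.2 = 0 (operand ≠ 0)
  (((((¬b → ¬a) → c) → b) → c) → ¬b): 1 > 0, so result = 0
  ¬b: Gödel ¬ of 0.2 = 0 (operand ≠ 0)
  ((((((¬b → ¬a) → c) → b) → c) → ¬b) → ¬b): 0 ≤ 0, so result = 1
  Gödel value = 1
Łukasiewicz evaluation:
  ¬b: Łukasiewicz ¬ gives 1 − 0.2 = 0.8
  ¬a: Łukasiewicz ¬ gives 1 − 0.58 = 0.42
  (¬b → ¬a): min(1, 1 − 0.8 + 0.42) = 0.62
  ((¬b → ¬a) → c): min(1, 1 − 0.62 + 0.28) = 0.66
  (((¬b → ¬a) → c) → b): min(1, 1 − 0.66 + 0.2) = 0.54
  ((((¬b → ¬a) → c) → b) → c): min(1, 1 − 0.54 + 0.28) = 0.74
  ¬b: Łukasiewicz ¬ gives 1 − 0.2 = 0.8
  (((((¬b → ¬a) → c) → b) → c) → ¬b): min(1, 1 − 0.74 + 0.8) = 1
  ¬b: Łukasiewicz ¬ gives 1 − 0.2 = 0.8
  ((((((¬b → ¬a) → c) → b) → c) → ¬b) → ¬b): min(1, 1 − 1 + 0.8) = 0.8
  Łukasiewicz value = 0.8
Difference: 1 − 0.8 = 0.20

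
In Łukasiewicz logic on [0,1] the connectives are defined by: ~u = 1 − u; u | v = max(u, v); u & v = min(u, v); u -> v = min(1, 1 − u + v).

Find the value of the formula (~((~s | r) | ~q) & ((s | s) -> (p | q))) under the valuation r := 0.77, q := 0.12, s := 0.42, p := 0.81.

~s: Łukasiewicz ¬ gives 1 − 0.42 = 0.58
(~s | r) = max(0.58, 0.77) = 0.77
~q: Łukasiewicz ¬ gives 1 − 0.12 = 0.88
((~s | r) | ~q) = max(0.77, 0.88) = 0.88
~((~s | r) | ~q): Łukasiewicz ¬ gives 1 − 0.88 = 0.12
(s | s) = max(0.42, 0.42) = 0.42
(p | q) = max(0.81, 0.12) = 0.81
((s | s) -> (p | q)): min(1, 1 − 0.42 + 0.81) = 1
(~((~s | r) | ~q) & ((s | s) -> (p | q))) = min(0.12, 1) = 0.12

0.12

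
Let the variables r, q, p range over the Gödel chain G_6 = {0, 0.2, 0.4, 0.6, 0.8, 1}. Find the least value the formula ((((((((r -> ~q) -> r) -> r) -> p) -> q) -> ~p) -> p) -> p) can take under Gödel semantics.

0.20

The minimum is attained at r = 0, q = 0.2, p = 0.2:
  ~q: Gödel ¬ of 0.2 = 0 (operand ≠ 0)
  (r -> ~q): 0 ≤ 0, so result = 1
  ((r -> ~q) -> r): 1 > 0, so result = 0
  (((r -> ~q) -> r) -> r): 0 ≤ 0, so result = 1
  ((((r -> ~q) -> r) -> r) -> p): 1 > 0.2, so result = 0.2
  (((((r -> ~q) -> r) -> r) -> p) -> q): 0.2 ≤ 0.2, so result = 1
  ~p: Gödel ¬ of 0.2 = 0 (operand ≠ 0)
  ((((((r -> ~q) -> r) -> r) -> p) -> q) -> ~p): 1 > 0, so result = 0
  (((((((r -> ~q) -> r) -> r) -> p) -> q) -> ~p) -> p): 0 ≤ 0.2, so result = 1
  ((((((((r -> ~q) -> r) -> r) -> p) -> q) -> ~p) -> p) -> p): 1 > 0.2, so result = 0.2
Checking all 216 assignments confirms none give a value below 0.20.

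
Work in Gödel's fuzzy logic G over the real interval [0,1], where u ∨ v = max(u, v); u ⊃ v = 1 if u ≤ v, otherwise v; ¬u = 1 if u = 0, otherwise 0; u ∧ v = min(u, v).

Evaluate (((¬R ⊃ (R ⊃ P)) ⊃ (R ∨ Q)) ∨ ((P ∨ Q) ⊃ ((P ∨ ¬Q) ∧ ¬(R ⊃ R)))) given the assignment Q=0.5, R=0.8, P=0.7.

¬R: Gödel ¬ of 0.8 = 0 (operand ≠ 0)
(R ⊃ P): 0.8 > 0.7, so result = 0.7
(¬R ⊃ (R ⊃ P)): 0 ≤ 0.7, so result = 1
(R ∨ Q) = max(0.8, 0.5) = 0.8
((¬R ⊃ (R ⊃ P)) ⊃ (R ∨ Q)): 1 > 0.8, so result = 0.8
(P ∨ Q) = max(0.7, 0.5) = 0.7
¬Q: Gödel ¬ of 0.5 = 0 (operand ≠ 0)
(P ∨ ¬Q) = max(0.7, 0) = 0.7
(R ⊃ R): 0.8 ≤ 0.8, so result = 1
¬(R ⊃ R): Gödel ¬ of 1 = 0 (operand ≠ 0)
((P ∨ ¬Q) ∧ ¬(R ⊃ R)) = min(0.7, 0) = 0
((P ∨ Q) ⊃ ((P ∨ ¬Q) ∧ ¬(R ⊃ R))): 0.7 > 0, so result = 0
(((¬R ⊃ (R ⊃ P)) ⊃ (R ∨ Q)) ∨ ((P ∨ Q) ⊃ ((P ∨ ¬Q) ∧ ¬(R ⊃ R)))) = max(0.8, 0) = 0.8

0.80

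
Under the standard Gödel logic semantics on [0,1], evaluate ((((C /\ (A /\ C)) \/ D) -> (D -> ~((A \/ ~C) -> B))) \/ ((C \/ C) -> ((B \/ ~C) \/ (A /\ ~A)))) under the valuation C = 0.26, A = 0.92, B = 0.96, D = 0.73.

(A /\ C) = min(0.92, 0.26) = 0.26
(C /\ (A /\ C)) = min(0.26, 0.26) = 0.26
((C /\ (A /\ C)) \/ D) = max(0.26, 0.73) = 0.73
~C: Gödel ¬ of 0.26 = 0 (operand ≠ 0)
(A \/ ~C) = max(0.92, 0) = 0.92
((A \/ ~C) -> B): 0.92 ≤ 0.96, so result = 1
~((A \/ ~C) -> B): Gödel ¬ of 1 = 0 (operand ≠ 0)
(D -> ~((A \/ ~C) -> B)): 0.73 > 0, so result = 0
(((C /\ (A /\ C)) \/ D) -> (D -> ~((A \/ ~C) -> B))): 0.73 > 0, so result = 0
(C \/ C) = max(0.26, 0.26) = 0.26
~C: Gödel ¬ of 0.26 = 0 (operand ≠ 0)
(B \/ ~C) = max(0.96, 0) = 0.96
~A: Gödel ¬ of 0.92 = 0 (operand ≠ 0)
(A /\ ~A) = min(0.92, 0) = 0
((B \/ ~C) \/ (A /\ ~A)) = max(0.96, 0) = 0.96
((C \/ C) -> ((B \/ ~C) \/ (A /\ ~A))): 0.26 ≤ 0.96, so result = 1
((((C /\ (A /\ C)) \/ D) -> (D -> ~((A \/ ~C) -> B))) \/ ((C \/ C) -> ((B \/ ~C) \/ (A /\ ~A)))) = max(0, 1) = 1

1.00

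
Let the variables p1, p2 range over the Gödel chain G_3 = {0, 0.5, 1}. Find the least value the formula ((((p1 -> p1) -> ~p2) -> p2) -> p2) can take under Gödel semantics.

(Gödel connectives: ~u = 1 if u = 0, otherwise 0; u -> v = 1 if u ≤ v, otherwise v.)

0.50

The minimum is attained at p1 = 0, p2 = 0.5:
  (p1 -> p1): 0 ≤ 0, so result = 1
  ~p2: Gödel ¬ of 0.5 = 0 (operand ≠ 0)
  ((p1 -> p1) -> ~p2): 1 > 0, so result = 0
  (((p1 -> p1) -> ~p2) -> p2): 0 ≤ 0.5, so result = 1
  ((((p1 -> p1) -> ~p2) -> p2) -> p2): 1 > 0.5, so result = 0.5
Checking all 9 assignments confirms none give a value below 0.50.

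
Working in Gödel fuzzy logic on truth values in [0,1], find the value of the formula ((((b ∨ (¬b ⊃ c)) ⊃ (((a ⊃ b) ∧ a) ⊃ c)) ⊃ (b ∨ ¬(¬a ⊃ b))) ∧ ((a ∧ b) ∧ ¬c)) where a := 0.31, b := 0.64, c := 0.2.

¬b: Gödel ¬ of 0.64 = 0 (operand ≠ 0)
(¬b ⊃ c): 0 ≤ 0.2, so result = 1
(b ∨ (¬b ⊃ c)) = max(0.64, 1) = 1
(a ⊃ b): 0.31 ≤ 0.64, so result = 1
((a ⊃ b) ∧ a) = min(1, 0.31) = 0.31
(((a ⊃ b) ∧ a) ⊃ c): 0.31 > 0.2, so result = 0.2
((b ∨ (¬b ⊃ c)) ⊃ (((a ⊃ b) ∧ a) ⊃ c)): 1 > 0.2, so result = 0.2
¬a: Gödel ¬ of 0.31 = 0 (operand ≠ 0)
(¬a ⊃ b): 0 ≤ 0.64, so result = 1
¬(¬a ⊃ b): Gödel ¬ of 1 = 0 (operand ≠ 0)
(b ∨ ¬(¬a ⊃ b)) = max(0.64, 0) = 0.64
(((b ∨ (¬b ⊃ c)) ⊃ (((a ⊃ b) ∧ a) ⊃ c)) ⊃ (b ∨ ¬(¬a ⊃ b))): 0.2 ≤ 0.64, so result = 1
(a ∧ b) = min(0.31, 0.64) = 0.31
¬c: Gödel ¬ of 0.2 = 0 (operand ≠ 0)
((a ∧ b) ∧ ¬c) = min(0.31, 0) = 0
((((b ∨ (¬b ⊃ c)) ⊃ (((a ⊃ b) ∧ a) ⊃ c)) ⊃ (b ∨ ¬(¬a ⊃ b))) ∧ ((a ∧ b) ∧ ¬c)) = min(1, 0) = 0

0.00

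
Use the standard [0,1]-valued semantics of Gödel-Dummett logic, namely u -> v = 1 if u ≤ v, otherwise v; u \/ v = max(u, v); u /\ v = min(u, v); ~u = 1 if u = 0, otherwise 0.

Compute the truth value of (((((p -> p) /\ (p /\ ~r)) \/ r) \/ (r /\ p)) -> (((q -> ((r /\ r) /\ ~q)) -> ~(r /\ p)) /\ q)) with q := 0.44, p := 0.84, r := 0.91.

(p -> p): 0.84 ≤ 0.84, so result = 1
~r: Gödel ¬ of 0.91 = 0 (operand ≠ 0)
(p /\ ~r) = min(0.84, 0) = 0
((p -> p) /\ (p /\ ~r)) = min(1, 0) = 0
(((p -> p) /\ (p /\ ~r)) \/ r) = max(0, 0.91) = 0.91
(r /\ p) = min(0.91, 0.84) = 0.84
((((p -> p) /\ (p /\ ~r)) \/ r) \/ (r /\ p)) = max(0.91, 0.84) = 0.91
(r /\ r) = min(0.91, 0.91) = 0.91
~q: Gödel ¬ of 0.44 = 0 (operand ≠ 0)
((r /\ r) /\ ~q) = min(0.91, 0) = 0
(q -> ((r /\ r) /\ ~q)): 0.44 > 0, so result = 0
(r /\ p) = min(0.91, 0.84) = 0.84
~(r /\ p): Gödel ¬ of 0.84 = 0 (operand ≠ 0)
((q -> ((r /\ r) /\ ~q)) -> ~(r /\ p)): 0 ≤ 0, so result = 1
(((q -> ((r /\ r) /\ ~q)) -> ~(r /\ p)) /\ q) = min(1, 0.44) = 0.44
(((((p -> p) /\ (p /\ ~r)) \/ r) \/ (r /\ p)) -> (((q -> ((r /\ r) /\ ~q)) -> ~(r /\ p)) /\ q)): 0.91 > 0.44, so result = 0.44

0.44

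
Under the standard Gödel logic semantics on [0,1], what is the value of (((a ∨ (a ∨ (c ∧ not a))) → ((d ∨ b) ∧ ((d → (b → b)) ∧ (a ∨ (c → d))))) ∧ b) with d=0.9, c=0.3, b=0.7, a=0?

0.70

not a: Gödel ¬ of 0 = 1 (operand is 0)
(c ∧ not a) = min(0.3, 1) = 0.3
(a ∨ (c ∧ not a)) = max(0, 0.3) = 0.3
(a ∨ (a ∨ (c ∧ not a))) = max(0, 0.3) = 0.3
(d ∨ b) = max(0.9, 0.7) = 0.9
(b → b): 0.7 ≤ 0.7, so result = 1
(d → (b → b)): 0.9 ≤ 1, so result = 1
(c → d): 0.3 ≤ 0.9, so result = 1
(a ∨ (c → d)) = max(0, 1) = 1
((d → (b → b)) ∧ (a ∨ (c → d))) = min(1, 1) = 1
((d ∨ b) ∧ ((d → (b → b)) ∧ (a ∨ (c → d)))) = min(0.9, 1) = 0.9
((a ∨ (a ∨ (c ∧ not a))) → ((d ∨ b) ∧ ((d → (b → b)) ∧ (a ∨ (c → d))))): 0.3 ≤ 0.9, so result = 1
(((a ∨ (a ∨ (c ∧ not a))) → ((d ∨ b) ∧ ((d → (b → b)) ∧ (a ∨ (c → d))))) ∧ b) = min(1, 0.7) = 0.7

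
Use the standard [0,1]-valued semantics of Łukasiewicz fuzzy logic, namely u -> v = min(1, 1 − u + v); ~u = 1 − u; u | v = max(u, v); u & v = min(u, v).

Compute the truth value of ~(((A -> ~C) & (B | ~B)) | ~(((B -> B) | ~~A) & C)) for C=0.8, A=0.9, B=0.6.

0.70

~C: Łukasiewicz ¬ gives 1 − 0.8 = 0.2
(A -> ~C): min(1, 1 − 0.9 + 0.2) = 0.3
~B: Łukasiewicz ¬ gives 1 − 0.6 = 0.4
(B | ~B) = max(0.6, 0.4) = 0.6
((A -> ~C) & (B | ~B)) = min(0.3, 0.6) = 0.3
(B -> B): min(1, 1 − 0.6 + 0.6) = 1
~A: Łukasiewicz ¬ gives 1 − 0.9 = 0.1
~~A: Łukasiewicz ¬ gives 1 − 0.1 = 0.9
((B -> B) | ~~A) = max(1, 0.9) = 1
(((B -> B) | ~~A) & C) = min(1, 0.8) = 0.8
~(((B -> B) | ~~A) & C): Łukasiewicz ¬ gives 1 − 0.8 = 0.2
(((A -> ~C) & (B | ~B)) | ~(((B -> B) | ~~A) & C)) = max(0.3, 0.2) = 0.3
~(((A -> ~C) & (B | ~B)) | ~(((B -> B) | ~~A) & C)): Łukasiewicz ¬ gives 1 − 0.3 = 0.7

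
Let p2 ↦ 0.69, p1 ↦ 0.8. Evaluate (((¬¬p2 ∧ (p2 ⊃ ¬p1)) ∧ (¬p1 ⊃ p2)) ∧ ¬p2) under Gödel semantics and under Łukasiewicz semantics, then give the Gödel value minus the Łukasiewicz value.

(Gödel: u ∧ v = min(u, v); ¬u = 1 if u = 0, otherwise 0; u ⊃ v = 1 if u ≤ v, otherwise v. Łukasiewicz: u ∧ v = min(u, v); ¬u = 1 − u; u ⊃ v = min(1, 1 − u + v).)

-0.31

Gödel evaluation:
  ¬p2: Gödel ¬ of 0.69 = 0 (operand ≠ 0)
  ¬¬p2: Gödel ¬ of 0 = 1 (operand is 0)
  ¬p1: Gödel ¬ of 0.8 = 0 (operand ≠ 0)
  (p2 ⊃ ¬p1): 0.69 > 0, so result = 0
  (¬¬p2 ∧ (p2 ⊃ ¬p1)) = min(1, 0) = 0
  ¬p1: Gödel ¬ of 0.8 = 0 (operand ≠ 0)
  (¬p1 ⊃ p2): 0 ≤ 0.69, so result = 1
  ((¬¬p2 ∧ (p2 ⊃ ¬p1)) ∧ (¬p1 ⊃ p2)) = min(0, 1) = 0
  ¬p2: Gödel ¬ of 0.69 = 0 (operand ≠ 0)
  (((¬¬p2 ∧ (p2 ⊃ ¬p1)) ∧ (¬p1 ⊃ p2)) ∧ ¬p2) = min(0, 0) = 0
  Gödel value = 0
Łukasiewicz evaluation:
  ¬p2: Łukasiewicz ¬ gives 1 − 0.69 = 0.31
  ¬¬p2: Łukasiewicz ¬ gives 1 − 0.31 = 0.69
  ¬p1: Łukasiewicz ¬ gives 1 − 0.8 = 0.2
  (p2 ⊃ ¬p1): min(1, 1 − 0.69 + 0.2) = 0.51
  (¬¬p2 ∧ (p2 ⊃ ¬p1)) = min(0.69, 0.51) = 0.51
  ¬p1: Łukasiewicz ¬ gives 1 − 0.8 = 0.2
  (¬p1 ⊃ p2): min(1, 1 − 0.2 + 0.69) = 1
  ((¬¬p2 ∧ (p2 ⊃ ¬p1)) ∧ (¬p1 ⊃ p2)) = min(0.51, 1) = 0.51
  ¬p2: Łukasiewicz ¬ gives 1 − 0.69 = 0.31
  (((¬¬p2 ∧ (p2 ⊃ ¬p1)) ∧ (¬p1 ⊃ p2)) ∧ ¬p2) = min(0.51, 0.31) = 0.31
  Łukasiewicz value = 0.31
Difference: 0 − 0.31 = -0.31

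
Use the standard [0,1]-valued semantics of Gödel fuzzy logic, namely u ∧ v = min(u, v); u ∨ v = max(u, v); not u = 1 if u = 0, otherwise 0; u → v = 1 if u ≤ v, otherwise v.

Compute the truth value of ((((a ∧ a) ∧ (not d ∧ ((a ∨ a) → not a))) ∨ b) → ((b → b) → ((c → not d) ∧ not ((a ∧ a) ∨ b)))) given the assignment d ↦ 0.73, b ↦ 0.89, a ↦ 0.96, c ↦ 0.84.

(a ∧ a) = min(0.96, 0.96) = 0.96
not d: Gödel ¬ of 0.73 = 0 (operand ≠ 0)
(a ∨ a) = max(0.96, 0.96) = 0.96
not a: Gödel ¬ of 0.96 = 0 (operand ≠ 0)
((a ∨ a) → not a): 0.96 > 0, so result = 0
(not d ∧ ((a ∨ a) → not a)) = min(0, 0) = 0
((a ∧ a) ∧ (not d ∧ ((a ∨ a) → not a))) = min(0.96, 0) = 0
(((a ∧ a) ∧ (not d ∧ ((a ∨ a) → not a))) ∨ b) = max(0, 0.89) = 0.89
(b → b): 0.89 ≤ 0.89, so result = 1
not d: Gödel ¬ of 0.73 = 0 (operand ≠ 0)
(c → not d): 0.84 > 0, so result = 0
(a ∧ a) = min(0.96, 0.96) = 0.96
((a ∧ a) ∨ b) = max(0.96, 0.89) = 0.96
not ((a ∧ a) ∨ b): Gödel ¬ of 0.96 = 0 (operand ≠ 0)
((c → not d) ∧ not ((a ∧ a) ∨ b)) = min(0, 0) = 0
((b → b) → ((c → not d) ∧ not ((a ∧ a) ∨ b))): 1 > 0, so result = 0
((((a ∧ a) ∧ (not d ∧ ((a ∨ a) → not a))) ∨ b) → ((b → b) → ((c → not d) ∧ not ((a ∧ a) ∨ b)))): 0.89 > 0, so result = 0

0.00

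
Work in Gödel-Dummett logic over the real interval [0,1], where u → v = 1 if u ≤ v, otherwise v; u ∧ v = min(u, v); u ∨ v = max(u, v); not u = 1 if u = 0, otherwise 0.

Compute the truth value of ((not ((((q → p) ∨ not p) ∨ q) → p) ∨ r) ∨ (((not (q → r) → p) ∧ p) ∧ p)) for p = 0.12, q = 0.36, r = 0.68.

(q → p): 0.36 > 0.12, so result = 0.12
not p: Gödel ¬ of 0.12 = 0 (operand ≠ 0)
((q → p) ∨ not p) = max(0.12, 0) = 0.12
(((q → p) ∨ not p) ∨ q) = max(0.12, 0.36) = 0.36
((((q → p) ∨ not p) ∨ q) → p): 0.36 > 0.12, so result = 0.12
not ((((q → p) ∨ not p) ∨ q) → p): Gödel ¬ of 0.12 = 0 (operand ≠ 0)
(not ((((q → p) ∨ not p) ∨ q) → p) ∨ r) = max(0, 0.68) = 0.68
(q → r): 0.36 ≤ 0.68, so result = 1
not (q → r): Gödel ¬ of 1 = 0 (operand ≠ 0)
(not (q → r) → p): 0 ≤ 0.12, so result = 1
((not (q → r) → p) ∧ p) = min(1, 0.12) = 0.12
(((not (q → r) → p) ∧ p) ∧ p) = min(0.12, 0.12) = 0.12
((not ((((q → p) ∨ not p) ∨ q) → p) ∨ r) ∨ (((not (q → r) → p) ∧ p) ∧ p)) = max(0.68, 0.12) = 0.68

0.68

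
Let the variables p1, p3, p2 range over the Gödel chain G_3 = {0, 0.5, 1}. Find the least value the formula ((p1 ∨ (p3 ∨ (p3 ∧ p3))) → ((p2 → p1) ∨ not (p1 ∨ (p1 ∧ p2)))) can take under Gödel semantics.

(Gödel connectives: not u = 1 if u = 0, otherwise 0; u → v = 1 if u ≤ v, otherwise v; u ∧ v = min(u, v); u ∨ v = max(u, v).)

0.50

The minimum is attained at p1 = 0.5, p3 = 1, p2 = 1:
  (p3 ∧ p3) = min(1, 1) = 1
  (p3 ∨ (p3 ∧ p3)) = max(1, 1) = 1
  (p1 ∨ (p3 ∨ (p3 ∧ p3))) = max(0.5, 1) = 1
  (p2 → p1): 1 > 0.5, so result = 0.5
  (p1 ∧ p2) = min(0.5, 1) = 0.5
  (p1 ∨ (p1 ∧ p2)) = max(0.5, 0.5) = 0.5
  not (p1 ∨ (p1 ∧ p2)): Gödel ¬ of 0.5 = 0 (operand ≠ 0)
  ((p2 → p1) ∨ not (p1 ∨ (p1 ∧ p2))) = max(0.5, 0) = 0.5
  ((p1 ∨ (p3 ∨ (p3 ∧ p3))) → ((p2 → p1) ∨ not (p1 ∨ (p1 ∧ p2)))): 1 > 0.5, so result = 0.5
Checking all 27 assignments confirms none give a value below 0.50.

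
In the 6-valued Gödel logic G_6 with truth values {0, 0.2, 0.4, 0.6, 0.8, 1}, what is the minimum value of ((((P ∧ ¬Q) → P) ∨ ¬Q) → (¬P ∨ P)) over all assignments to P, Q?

0.20

The minimum is attained at P = 0.2, Q = 0:
  ¬Q: Gödel ¬ of 0 = 1 (operand is 0)
  (P ∧ ¬Q) = min(0.2, 1) = 0.2
  ((P ∧ ¬Q) → P): 0.2 ≤ 0.2, so result = 1
  ¬Q: Gödel ¬ of 0 = 1 (operand is 0)
  (((P ∧ ¬Q) → P) ∨ ¬Q) = max(1, 1) = 1
  ¬P: Gödel ¬ of 0.2 = 0 (operand ≠ 0)
  (¬P ∨ P) = max(0, 0.2) = 0.2
  ((((P ∧ ¬Q) → P) ∨ ¬Q) → (¬P ∨ P)): 1 > 0.2, so result = 0.2
Checking all 36 assignments confirms none give a value below 0.20.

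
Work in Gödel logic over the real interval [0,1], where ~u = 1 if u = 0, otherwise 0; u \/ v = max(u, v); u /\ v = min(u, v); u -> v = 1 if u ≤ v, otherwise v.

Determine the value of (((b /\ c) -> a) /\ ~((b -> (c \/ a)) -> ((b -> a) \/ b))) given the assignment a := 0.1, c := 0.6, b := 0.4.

(b /\ c) = min(0.4, 0.6) = 0.4
((b /\ c) -> a): 0.4 > 0.1, so result = 0.1
(c \/ a) = max(0.6, 0.1) = 0.6
(b -> (c \/ a)): 0.4 ≤ 0.6, so result = 1
(b -> a): 0.4 > 0.1, so result = 0.1
((b -> a) \/ b) = max(0.1, 0.4) = 0.4
((b -> (c \/ a)) -> ((b -> a) \/ b)): 1 > 0.4, so result = 0.4
~((b -> (c \/ a)) -> ((b -> a) \/ b)): Gödel ¬ of 0.4 = 0 (operand ≠ 0)
(((b /\ c) -> a) /\ ~((b -> (c \/ a)) -> ((b -> a) \/ b))) = min(0.1, 0) = 0

0.00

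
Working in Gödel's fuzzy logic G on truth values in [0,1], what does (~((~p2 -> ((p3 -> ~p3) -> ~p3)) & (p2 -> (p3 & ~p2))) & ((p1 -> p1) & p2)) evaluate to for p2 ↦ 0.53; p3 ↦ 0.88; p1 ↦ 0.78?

0.53

~p2: Gödel ¬ of 0.53 = 0 (operand ≠ 0)
~p3: Gödel ¬ of 0.88 = 0 (operand ≠ 0)
(p3 -> ~p3): 0.88 > 0, so result = 0
~p3: Gödel ¬ of 0.88 = 0 (operand ≠ 0)
((p3 -> ~p3) -> ~p3): 0 ≤ 0, so result = 1
(~p2 -> ((p3 -> ~p3) -> ~p3)): 0 ≤ 1, so result = 1
~p2: Gödel ¬ of 0.53 = 0 (operand ≠ 0)
(p3 & ~p2) = min(0.88, 0) = 0
(p2 -> (p3 & ~p2)): 0.53 > 0, so result = 0
((~p2 -> ((p3 -> ~p3) -> ~p3)) & (p2 -> (p3 & ~p2))) = min(1, 0) = 0
~((~p2 -> ((p3 -> ~p3) -> ~p3)) & (p2 -> (p3 & ~p2))): Gödel ¬ of 0 = 1 (operand is 0)
(p1 -> p1): 0.78 ≤ 0.78, so result = 1
((p1 -> p1) & p2) = min(1, 0.53) = 0.53
(~((~p2 -> ((p3 -> ~p3) -> ~p3)) & (p2 -> (p3 & ~p2))) & ((p1 -> p1) & p2)) = min(1, 0.53) = 0.53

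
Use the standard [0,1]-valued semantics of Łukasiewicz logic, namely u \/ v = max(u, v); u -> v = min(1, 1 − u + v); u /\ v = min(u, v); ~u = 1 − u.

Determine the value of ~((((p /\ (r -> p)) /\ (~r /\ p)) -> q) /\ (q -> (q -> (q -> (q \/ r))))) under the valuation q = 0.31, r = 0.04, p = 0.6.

0.29

(r -> p): min(1, 1 − 0.04 + 0.6) = 1
(p /\ (r -> p)) = min(0.6, 1) = 0.6
~r: Łukasiewicz ¬ gives 1 − 0.04 = 0.96
(~r /\ p) = min(0.96, 0.6) = 0.6
((p /\ (r -> p)) /\ (~r /\ p)) = min(0.6, 0.6) = 0.6
(((p /\ (r -> p)) /\ (~r /\ p)) -> q): min(1, 1 − 0.6 + 0.31) = 0.71
(q \/ r) = max(0.31, 0.04) = 0.31
(q -> (q \/ r)): min(1, 1 − 0.31 + 0.31) = 1
(q -> (q -> (q \/ r))): min(1, 1 − 0.31 + 1) = 1
(q -> (q -> (q -> (q \/ r)))): min(1, 1 − 0.31 + 1) = 1
((((p /\ (r -> p)) /\ (~r /\ p)) -> q) /\ (q -> (q -> (q -> (q \/ r))))) = min(0.71, 1) = 0.71
~((((p /\ (r -> p)) /\ (~r /\ p)) -> q) /\ (q -> (q -> (q -> (q \/ r))))): Łukasiewicz ¬ gives 1 − 0.71 = 0.29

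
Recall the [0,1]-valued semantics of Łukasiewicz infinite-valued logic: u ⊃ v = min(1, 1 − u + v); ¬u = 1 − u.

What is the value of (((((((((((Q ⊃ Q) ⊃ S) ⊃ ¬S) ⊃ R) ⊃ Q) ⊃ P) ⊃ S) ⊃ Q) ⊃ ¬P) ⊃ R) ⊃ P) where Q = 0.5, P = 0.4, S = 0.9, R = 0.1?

(Q ⊃ Q): min(1, 1 − 0.5 + 0.5) = 1
((Q ⊃ Q) ⊃ S): min(1, 1 − 1 + 0.9) = 0.9
¬S: Łukasiewicz ¬ gives 1 − 0.9 = 0.1
(((Q ⊃ Q) ⊃ S) ⊃ ¬S): min(1, 1 − 0.9 + 0.1) = 0.2
((((Q ⊃ Q) ⊃ S) ⊃ ¬S) ⊃ R): min(1, 1 − 0.2 + 0.1) = 0.9
(((((Q ⊃ Q) ⊃ S) ⊃ ¬S) ⊃ R) ⊃ Q): min(1, 1 − 0.9 + 0.5) = 0.6
((((((Q ⊃ Q) ⊃ S) ⊃ ¬S) ⊃ R) ⊃ Q) ⊃ P): min(1, 1 − 0.6 + 0.4) = 0.8
(((((((Q ⊃ Q) ⊃ S) ⊃ ¬S) ⊃ R) ⊃ Q) ⊃ P) ⊃ S): min(1, 1 − 0.8 + 0.9) = 1
((((((((Q ⊃ Q) ⊃ S) ⊃ ¬S) ⊃ R) ⊃ Q) ⊃ P) ⊃ S) ⊃ Q): min(1, 1 − 1 + 0.5) = 0.5
¬P: Łukasiewicz ¬ gives 1 − 0.4 = 0.6
(((((((((Q ⊃ Q) ⊃ S) ⊃ ¬S) ⊃ R) ⊃ Q) ⊃ P) ⊃ S) ⊃ Q) ⊃ ¬P): min(1, 1 − 0.5 + 0.6) = 1
((((((((((Q ⊃ Q) ⊃ S) ⊃ ¬S) ⊃ R) ⊃ Q) ⊃ P) ⊃ S) ⊃ Q) ⊃ ¬P) ⊃ R): min(1, 1 − 1 + 0.1) = 0.1
(((((((((((Q ⊃ Q) ⊃ S) ⊃ ¬S) ⊃ R) ⊃ Q) ⊃ P) ⊃ S) ⊃ Q) ⊃ ¬P) ⊃ R) ⊃ P): min(1, 1 − 0.1 + 0.4) = 1

1.00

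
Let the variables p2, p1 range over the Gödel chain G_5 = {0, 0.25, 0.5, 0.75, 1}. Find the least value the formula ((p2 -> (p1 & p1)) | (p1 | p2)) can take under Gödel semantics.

The minimum is attained at p2 = 0.25, p1 = 0:
  (p1 & p1) = min(0, 0) = 0
  (p2 -> (p1 & p1)): 0.25 > 0, so result = 0
  (p1 | p2) = max(0, 0.25) = 0.25
  ((p2 -> (p1 & p1)) | (p1 | p2)) = max(0, 0.25) = 0.25
Checking all 25 assignments confirms none give a value below 0.25.

0.25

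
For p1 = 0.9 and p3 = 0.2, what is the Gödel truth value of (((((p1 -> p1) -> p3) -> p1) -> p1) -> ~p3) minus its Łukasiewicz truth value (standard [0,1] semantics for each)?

Gödel evaluation:
  (p1 -> p1): 0.9 ≤ 0.9, so result = 1
  ((p1 -> p1) -> p3): 1 > 0.2, so result = 0.2
  (((p1 -> p1) -> p3) -> p1): 0.2 ≤ 0.9, so result = 1
  ((((p1 -> p1) -> p3) -> p1) -> p1): 1 > 0.9, so result = 0.9
  ~p3: Gödel ¬ of 0.2 = 0 (operand ≠ 0)
  (((((p1 -> p1) -> p3) -> p1) -> p1) -> ~p3): 0.9 > 0, so result = 0
  Gödel value = 0
Łukasiewicz evaluation:
  (p1 -> p1): min(1, 1 − 0.9 + 0.9) = 1
  ((p1 -> p1) -> p3): min(1, 1 − 1 + 0.2) = 0.2
  (((p1 -> p1) -> p3) -> p1): min(1, 1 − 0.2 + 0.9) = 1
  ((((p1 -> p1) -> p3) -> p1) -> p1): min(1, 1 − 1 + 0.9) = 0.9
  ~p3: Łukasiewicz ¬ gives 1 − 0.2 = 0.8
  (((((p1 -> p1) -> p3) -> p1) -> p1) -> ~p3): min(1, 1 − 0.9 + 0.8) = 0.9
  Łukasiewicz value = 0.9
Difference: 0 − 0.9 = -0.90

-0.90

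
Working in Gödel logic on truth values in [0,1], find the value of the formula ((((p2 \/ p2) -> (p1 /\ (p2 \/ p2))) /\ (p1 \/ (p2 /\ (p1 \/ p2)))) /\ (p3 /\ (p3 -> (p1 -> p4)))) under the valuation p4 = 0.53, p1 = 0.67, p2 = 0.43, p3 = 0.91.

(p2 \/ p2) = max(0.43, 0.43) = 0.43
(p2 \/ p2) = max(0.43, 0.43) = 0.43
(p1 /\ (p2 \/ p2)) = min(0.67, 0.43) = 0.43
((p2 \/ p2) -> (p1 /\ (p2 \/ p2))): 0.43 ≤ 0.43, so result = 1
(p1 \/ p2) = max(0.67, 0.43) = 0.67
(p2 /\ (p1 \/ p2)) = min(0.43, 0.67) = 0.43
(p1 \/ (p2 /\ (p1 \/ p2))) = max(0.67, 0.43) = 0.67
(((p2 \/ p2) -> (p1 /\ (p2 \/ p2))) /\ (p1 \/ (p2 /\ (p1 \/ p2)))) = min(1, 0.67) = 0.67
(p1 -> p4): 0.67 > 0.53, so result = 0.53
(p3 -> (p1 -> p4)): 0.91 > 0.53, so result = 0.53
(p3 /\ (p3 -> (p1 -> p4))) = min(0.91, 0.53) = 0.53
((((p2 \/ p2) -> (p1 /\ (p2 \/ p2))) /\ (p1 \/ (p2 /\ (p1 \/ p2)))) /\ (p3 /\ (p3 -> (p1 -> p4)))) = min(0.67, 0.53) = 0.53

0.53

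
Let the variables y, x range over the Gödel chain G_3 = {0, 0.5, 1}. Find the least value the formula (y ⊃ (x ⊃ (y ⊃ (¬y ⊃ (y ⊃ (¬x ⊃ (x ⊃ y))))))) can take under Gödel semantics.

Every assignment gives 1. For instance at y = 0, x = 0:
  ¬y: Gödel ¬ of 0 = 1 (operand is 0)
  ¬x: Gödel ¬ of 0 = 1 (operand is 0)
  (x ⊃ y): 0 ≤ 0, so result = 1
  (¬x ⊃ (x ⊃ y)): 1 ≤ 1, so result = 1
  (y ⊃ (¬x ⊃ (x ⊃ y))): 0 ≤ 1, so result = 1
  (¬y ⊃ (y ⊃ (¬x ⊃ (x ⊃ y)))): 1 ≤ 1, so result = 1
  (y ⊃ (¬y ⊃ (y ⊃ (¬x ⊃ (x ⊃ y))))): 0 ≤ 1, so result = 1
  (x ⊃ (y ⊃ (¬y ⊃ (y ⊃ (¬x ⊃ (x ⊃ y)))))): 0 ≤ 1, so result = 1
  (y ⊃ (x ⊃ (y ⊃ (¬y ⊃ (y ⊃ (¬x ⊃ (x ⊃ y))))))): 0 ≤ 1, so result = 1
All 9 assignments give value 1 — the formula is a G_3-tautology.

1.00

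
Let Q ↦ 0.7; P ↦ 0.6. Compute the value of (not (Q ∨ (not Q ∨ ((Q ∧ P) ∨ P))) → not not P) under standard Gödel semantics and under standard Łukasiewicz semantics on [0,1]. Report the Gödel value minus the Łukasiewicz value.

Gödel evaluation:
  not Q: Gödel ¬ of 0.7 = 0 (operand ≠ 0)
  (Q ∧ P) = min(0.7, 0.6) = 0.6
  ((Q ∧ P) ∨ P) = max(0.6, 0.6) = 0.6
  (not Q ∨ ((Q ∧ P) ∨ P)) = max(0, 0.6) = 0.6
  (Q ∨ (not Q ∨ ((Q ∧ P) ∨ P))) = max(0.7, 0.6) = 0.7
  not (Q ∨ (not Q ∨ ((Q ∧ P) ∨ P))): Gödel ¬ of 0.7 = 0 (operand ≠ 0)
  not P: Gödel ¬ of 0.6 = 0 (operand ≠ 0)
  not not P: Gödel ¬ of 0 = 1 (operand is 0)
  (not (Q ∨ (not Q ∨ ((Q ∧ P) ∨ P))) → not not P): 0 ≤ 1, so result = 1
  Gödel value = 1
Łukasiewicz evaluation:
  not Q: Łukasiewicz ¬ gives 1 − 0.7 = 0.3
  (Q ∧ P) = min(0.7, 0.6) = 0.6
  ((Q ∧ P) ∨ P) = max(0.6, 0.6) = 0.6
  (not Q ∨ ((Q ∧ P) ∨ P)) = max(0.3, 0.6) = 0.6
  (Q ∨ (not Q ∨ ((Q ∧ P) ∨ P))) = max(0.7, 0.6) = 0.7
  not (Q ∨ (not Q ∨ ((Q ∧ P) ∨ P))): Łukasiewicz ¬ gives 1 − 0.7 = 0.3
  not P: Łukasiewicz ¬ gives 1 − 0.6 = 0.4
  not not P: Łukasiewicz ¬ gives 1 − 0.4 = 0.6
  (not (Q ∨ (not Q ∨ ((Q ∧ P) ∨ P))) → not not P): min(1, 1 − 0.3 + 0.6) = 1
  Łukasiewicz value = 1
Difference: 1 − 1 = 0.00

0.00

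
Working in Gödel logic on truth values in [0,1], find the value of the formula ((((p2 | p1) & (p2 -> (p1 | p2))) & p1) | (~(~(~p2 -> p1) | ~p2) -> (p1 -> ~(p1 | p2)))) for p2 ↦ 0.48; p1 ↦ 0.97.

0.97

(p2 | p1) = max(0.48, 0.97) = 0.97
(p1 | p2) = max(0.97, 0.48) = 0.97
(p2 -> (p1 | p2)): 0.48 ≤ 0.97, so result = 1
((p2 | p1) & (p2 -> (p1 | p2))) = min(0.97, 1) = 0.97
(((p2 | p1) & (p2 -> (p1 | p2))) & p1) = min(0.97, 0.97) = 0.97
~p2: Gödel ¬ of 0.48 = 0 (operand ≠ 0)
(~p2 -> p1): 0 ≤ 0.97, so result = 1
~(~p2 -> p1): Gödel ¬ of 1 = 0 (operand ≠ 0)
~p2: Gödel ¬ of 0.48 = 0 (operand ≠ 0)
(~(~p2 -> p1) | ~p2) = max(0, 0) = 0
~(~(~p2 -> p1) | ~p2): Gödel ¬ of 0 = 1 (operand is 0)
(p1 | p2) = max(0.97, 0.48) = 0.97
~(p1 | p2): Gödel ¬ of 0.97 = 0 (operand ≠ 0)
(p1 -> ~(p1 | p2)): 0.97 > 0, so result = 0
(~(~(~p2 -> p1) | ~p2) -> (p1 -> ~(p1 | p2))): 1 > 0, so result = 0
((((p2 | p1) & (p2 -> (p1 | p2))) & p1) | (~(~(~p2 -> p1) | ~p2) -> (p1 -> ~(p1 | p2)))) = max(0.97, 0) = 0.97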